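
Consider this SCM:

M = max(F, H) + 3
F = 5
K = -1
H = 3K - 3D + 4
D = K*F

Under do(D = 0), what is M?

8

do(D=0) replaces the equation D = K*F with the constant D = 0.
H = 3K - 3D + 4  [with K=-1, D=0]  = 1
M = max(F, H) + 3  [with F=5, H=1]  = 8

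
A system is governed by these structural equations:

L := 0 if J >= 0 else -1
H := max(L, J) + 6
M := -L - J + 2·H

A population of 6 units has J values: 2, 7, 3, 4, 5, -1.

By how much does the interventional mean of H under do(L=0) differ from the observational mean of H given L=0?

Under do(L=0), L's equation is replaced by L=0 for every unit. Per-unit H: 8, 13, 9, 10, 11, 6. Mean = 9.5.
Conditioning on L=0 selects the 5 unit(s) with J ∈ {2, 7, 3, 4, 5}. Their H values: 8, 13, 9, 10, 11. Mean = 10.2.
Difference = 9.5 − 10.2 = -0.7.

-0.7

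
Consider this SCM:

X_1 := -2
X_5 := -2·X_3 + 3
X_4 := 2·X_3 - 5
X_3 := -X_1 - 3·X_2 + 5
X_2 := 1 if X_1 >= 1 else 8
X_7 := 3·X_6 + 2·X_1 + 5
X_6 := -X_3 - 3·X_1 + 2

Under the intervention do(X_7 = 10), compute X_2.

8

Under do(X_7=10), the mechanism X_7 := 3·X_6 + 2·X_1 + 5 is discarded; X_7 is fixed at 10.
X_2 is not downstream of the intervention, so its value is determined by the original equations.
X_2 = 1 if X_1 >= 1 else 8  [with X_1=-2]  = 8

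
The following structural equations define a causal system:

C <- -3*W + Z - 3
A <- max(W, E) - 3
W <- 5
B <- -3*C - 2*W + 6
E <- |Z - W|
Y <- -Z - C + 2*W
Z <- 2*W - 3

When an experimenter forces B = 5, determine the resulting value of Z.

Under do(B=5), the mechanism B <- -3*C - 2*W + 6 is discarded; B is fixed at 5.
Z is not downstream of the intervention, so its value is determined by the original equations.
Z = 2*W - 3  [with W=5]  = 7

7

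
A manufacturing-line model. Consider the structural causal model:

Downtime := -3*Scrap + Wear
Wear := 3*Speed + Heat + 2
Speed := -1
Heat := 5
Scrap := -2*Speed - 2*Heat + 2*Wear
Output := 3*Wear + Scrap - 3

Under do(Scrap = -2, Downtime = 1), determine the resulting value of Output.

Setting Scrap = -2, Downtime = 1 by intervention discards those variables' equations.
Wear = 3*Speed + Heat + 2  [with Speed=-1, Heat=5]  = 4
Output = 3*Wear + Scrap - 3  [with Wear=4, Scrap=-2]  = 7

7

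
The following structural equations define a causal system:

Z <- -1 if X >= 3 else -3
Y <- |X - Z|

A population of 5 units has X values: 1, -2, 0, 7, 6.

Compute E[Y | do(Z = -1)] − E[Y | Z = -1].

-3.7

Every unit gets Z=-1 under the intervention. Y values become 2, 1, 1, 8, 7; E[Y|do(Z=-1)] = 3.8.
Conditioning on Z=-1 selects the 2 unit(s) with X ∈ {7, 6}. Their Y values: 8, 7. Mean = 7.5.
Difference = 3.8 − 7.5 = -3.7.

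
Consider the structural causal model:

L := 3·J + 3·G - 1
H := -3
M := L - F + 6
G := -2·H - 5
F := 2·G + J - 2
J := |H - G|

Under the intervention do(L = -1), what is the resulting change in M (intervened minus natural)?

-15

The intervention breaks the incoming arrows to L: L := 3·J + 3·G - 1 no longer applies, and L = -1.
G = -2·H - 5  [with H=-3]  = 1
J = |H - G|  [with H=-3, G=1]  = 4
F = 2·G + J - 2  [with G=1, J=4]  = 4
M = L - F + 6  [with L=-1, F=4]  = 1
Without intervention: G = -2·H - 5  [with H=-3]  = 1; J = |H - G|  [with H=-3, G=1]  = 4; F = 2·G + J - 2  [with G=1, J=4]  = 4; L = 3·J + 3·G - 1  [with J=4, G=1]  = 14; M = L - F + 6  [with L=14, F=4]  = 16.
Change = 1 − 16 = -15.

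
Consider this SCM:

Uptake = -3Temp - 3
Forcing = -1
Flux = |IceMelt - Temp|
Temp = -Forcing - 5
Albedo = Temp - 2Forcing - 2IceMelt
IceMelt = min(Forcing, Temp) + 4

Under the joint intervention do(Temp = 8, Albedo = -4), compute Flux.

5

Setting Temp = 8, Albedo = -4 by intervention discards those variables' equations.
IceMelt = min(Forcing, Temp) + 4  [with Forcing=-1, Temp=8]  = 3
Flux = |IceMelt - Temp|  [with IceMelt=3, Temp=8]  = 5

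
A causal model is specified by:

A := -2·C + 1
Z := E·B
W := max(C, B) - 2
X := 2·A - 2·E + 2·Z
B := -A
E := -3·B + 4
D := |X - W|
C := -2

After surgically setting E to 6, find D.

58

do(E=6) replaces the equation E := -3·B + 4 with the constant E = 6.
A = -2·C + 1  [with C=-2]  = 5
B = -A  [with A=5]  = -5
W = max(C, B) - 2  [with C=-2, B=-5]  = -4
Z = E·B  [with E=6, B=-5]  = -30
X = 2·A - 2·E + 2·Z  [with A=5, E=6, Z=-30]  = -62
D = |X - W|  [with X=-62, W=-4]  = 58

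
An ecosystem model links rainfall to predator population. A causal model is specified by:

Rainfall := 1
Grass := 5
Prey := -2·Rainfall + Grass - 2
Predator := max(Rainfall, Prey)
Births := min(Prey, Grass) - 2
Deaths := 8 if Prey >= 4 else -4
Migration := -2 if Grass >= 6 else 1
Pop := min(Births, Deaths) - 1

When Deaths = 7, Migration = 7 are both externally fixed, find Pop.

-2

The joint intervention fixes Deaths = 7, Migration = 7, removing each variable's own equation.
Prey = -2·Rainfall + Grass - 2  [with Rainfall=1, Grass=5]  = 1
Births = min(Prey, Grass) - 2  [with Prey=1, Grass=5]  = -1
Pop = min(Births, Deaths) - 1  [with Births=-1, Deaths=7]  = -2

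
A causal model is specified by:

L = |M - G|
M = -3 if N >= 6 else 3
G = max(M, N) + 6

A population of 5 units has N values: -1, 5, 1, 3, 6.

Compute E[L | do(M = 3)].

7

Under do(M=3), M's equation is replaced by M=3 for every unit. Per-unit L: 6, 8, 6, 6, 9. Mean = 7.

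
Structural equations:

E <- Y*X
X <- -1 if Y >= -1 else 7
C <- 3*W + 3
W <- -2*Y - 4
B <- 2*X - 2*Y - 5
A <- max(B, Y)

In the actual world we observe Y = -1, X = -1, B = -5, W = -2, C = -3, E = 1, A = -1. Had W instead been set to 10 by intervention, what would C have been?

Intervening sets W = 10 and removes its equation (W <- -2*Y - 4).
C = 3*W + 3  [with W=10]  = 33

33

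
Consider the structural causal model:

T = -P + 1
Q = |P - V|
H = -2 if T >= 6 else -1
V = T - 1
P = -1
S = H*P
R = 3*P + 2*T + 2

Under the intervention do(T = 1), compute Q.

Under do(T=1), the mechanism T = -P + 1 is discarded; T is fixed at 1.
V = T - 1  [with T=1]  = 0
Q = |P - V|  [with P=-1, V=0]  = 1

1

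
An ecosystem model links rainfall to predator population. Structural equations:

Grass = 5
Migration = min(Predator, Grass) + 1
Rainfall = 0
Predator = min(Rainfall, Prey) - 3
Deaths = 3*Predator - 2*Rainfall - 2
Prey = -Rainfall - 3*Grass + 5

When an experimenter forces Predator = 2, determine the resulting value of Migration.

Under do(Predator=2), the mechanism Predator = min(Rainfall, Prey) - 3 is discarded; Predator is fixed at 2.
Migration = min(Predator, Grass) + 1  [with Predator=2, Grass=5]  = 3

3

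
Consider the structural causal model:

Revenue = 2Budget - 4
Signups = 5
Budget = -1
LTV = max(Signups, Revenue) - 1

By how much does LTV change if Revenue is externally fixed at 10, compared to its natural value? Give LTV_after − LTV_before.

The intervention breaks the incoming arrows to Revenue: Revenue = 2Budget - 4 no longer applies, and Revenue = 10.
LTV = max(Signups, Revenue) - 1  [with Signups=5, Revenue=10]  = 9
Without intervention: Revenue = 2Budget - 4  [with Budget=-1]  = -6; LTV = max(Signups, Revenue) - 1  [with Signups=5, Revenue=-6]  = 4.
Change = 9 − 4 = 5.

5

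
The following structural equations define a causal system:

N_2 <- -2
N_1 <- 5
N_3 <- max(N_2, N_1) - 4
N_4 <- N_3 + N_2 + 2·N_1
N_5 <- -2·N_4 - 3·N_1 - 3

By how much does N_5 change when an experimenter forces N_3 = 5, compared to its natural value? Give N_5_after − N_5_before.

-8

do(N_3=5) replaces the equation N_3 <- max(N_2, N_1) - 4 with the constant N_3 = 5.
N_4 = N_3 + N_2 + 2·N_1  [with N_3=5, N_2=-2, N_1=5]  = 13
N_5 = -2·N_4 - 3·N_1 - 3  [with N_4=13, N_1=5]  = -44
Without intervention: N_3 = max(N_2, N_1) - 4  [with N_2=-2, N_1=5]  = 1; N_4 = N_3 + N_2 + 2·N_1  [with N_3=1, N_2=-2, N_1=5]  = 9; N_5 = -2·N_4 - 3·N_1 - 3  [with N_4=9, N_1=5]  = -36.
Change = -44 − (-36) = -8.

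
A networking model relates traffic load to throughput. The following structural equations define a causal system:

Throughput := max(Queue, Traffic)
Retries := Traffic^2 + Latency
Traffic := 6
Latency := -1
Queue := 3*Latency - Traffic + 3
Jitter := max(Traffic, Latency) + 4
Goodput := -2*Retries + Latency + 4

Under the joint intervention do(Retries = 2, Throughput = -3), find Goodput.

Setting Retries = 2, Throughput = -3 by intervention discards those variables' equations.
Goodput = -2*Retries + Latency + 4  [with Retries=2, Latency=-1]  = -1

-1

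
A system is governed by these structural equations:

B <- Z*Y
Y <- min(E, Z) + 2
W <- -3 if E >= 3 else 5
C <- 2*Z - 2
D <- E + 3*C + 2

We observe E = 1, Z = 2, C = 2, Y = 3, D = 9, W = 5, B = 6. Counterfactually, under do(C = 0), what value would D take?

do(C=0) replaces the equation C <- 2*Z - 2 with the constant C = 0.
D = E + 3*C + 2  [with E=1, C=0]  = 3

3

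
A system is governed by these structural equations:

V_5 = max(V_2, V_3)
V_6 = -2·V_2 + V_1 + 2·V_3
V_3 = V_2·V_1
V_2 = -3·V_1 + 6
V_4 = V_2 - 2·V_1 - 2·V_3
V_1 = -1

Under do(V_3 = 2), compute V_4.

7

The intervention breaks the incoming arrows to V_3: V_3 = V_2·V_1 no longer applies, and V_3 = 2.
V_2 = -3·V_1 + 6  [with V_1=-1]  = 9
V_4 = V_2 - 2·V_1 - 2·V_3  [with V_2=9, V_1=-1, V_3=2]  = 7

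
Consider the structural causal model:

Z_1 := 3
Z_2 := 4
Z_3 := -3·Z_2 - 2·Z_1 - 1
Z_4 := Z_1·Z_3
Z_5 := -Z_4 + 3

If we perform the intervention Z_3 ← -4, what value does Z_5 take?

15

do(Z_3=-4) replaces the equation Z_3 := -3·Z_2 - 2·Z_1 - 1 with the constant Z_3 = -4.
Z_4 = Z_1·Z_3  [with Z_1=3, Z_3=-4]  = -12
Z_5 = -Z_4 + 3  [with Z_4=-12]  = 15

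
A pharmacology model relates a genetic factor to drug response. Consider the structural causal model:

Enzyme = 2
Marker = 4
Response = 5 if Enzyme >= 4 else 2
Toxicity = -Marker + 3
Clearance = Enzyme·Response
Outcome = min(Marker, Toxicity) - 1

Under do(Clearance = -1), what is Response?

do(Clearance=-1) replaces the equation Clearance = Enzyme·Response with the constant Clearance = -1.
Response is not downstream of the intervention, so its value is determined by the original equations.
Response = 5 if Enzyme >= 4 else 2  [with Enzyme=2]  = 2

2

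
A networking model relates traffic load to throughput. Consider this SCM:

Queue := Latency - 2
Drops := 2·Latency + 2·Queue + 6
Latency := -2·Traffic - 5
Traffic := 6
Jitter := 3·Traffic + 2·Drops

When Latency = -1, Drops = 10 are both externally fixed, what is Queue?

The joint intervention fixes Latency = -1, Drops = 10, removing each variable's own equation.
Queue = Latency - 2  [with Latency=-1]  = -3

-3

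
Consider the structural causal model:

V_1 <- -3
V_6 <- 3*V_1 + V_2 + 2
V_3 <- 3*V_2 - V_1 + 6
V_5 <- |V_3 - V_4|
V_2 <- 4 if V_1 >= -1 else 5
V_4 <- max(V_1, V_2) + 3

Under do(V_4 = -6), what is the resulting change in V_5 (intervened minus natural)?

14

Intervening sets V_4 = -6 and removes its equation (V_4 <- max(V_1, V_2) + 3).
V_2 = 4 if V_1 >= -1 else 5  [with V_1=-3]  = 5
V_3 = 3*V_2 - V_1 + 6  [with V_2=5, V_1=-3]  = 24
V_5 = |V_3 - V_4|  [with V_3=24, V_4=-6]  = 30
Without intervention: V_2 = 4 if V_1 >= -1 else 5  [with V_1=-3]  = 5; V_3 = 3*V_2 - V_1 + 6  [with V_2=5, V_1=-3]  = 24; V_4 = max(V_1, V_2) + 3  [with V_1=-3, V_2=5]  = 8; V_5 = |V_3 - V_4|  [with V_3=24, V_4=8]  = 16.
Change = 30 − 16 = 14.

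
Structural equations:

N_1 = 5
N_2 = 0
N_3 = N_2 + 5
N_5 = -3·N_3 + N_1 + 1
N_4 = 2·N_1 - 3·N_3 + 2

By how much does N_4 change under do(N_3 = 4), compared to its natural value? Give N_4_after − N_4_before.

3

The intervention breaks the incoming arrows to N_3: N_3 = N_2 + 5 no longer applies, and N_3 = 4.
N_4 = 2·N_1 - 3·N_3 + 2  [with N_1=5, N_3=4]  = 0
Without intervention: N_3 = N_2 + 5  [with N_2=0]  = 5; N_4 = 2·N_1 - 3·N_3 + 2  [with N_1=5, N_3=5]  = -3.
Change = 0 − (-3) = 3.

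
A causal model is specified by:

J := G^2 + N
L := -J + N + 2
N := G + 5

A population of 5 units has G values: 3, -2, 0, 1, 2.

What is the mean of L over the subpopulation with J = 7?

Observing J=7 restricts to units where J's equation naturally yields 7: G ∈ {-2, 1}. In that subpopulation L = -2, 1, mean -0.5.

-0.5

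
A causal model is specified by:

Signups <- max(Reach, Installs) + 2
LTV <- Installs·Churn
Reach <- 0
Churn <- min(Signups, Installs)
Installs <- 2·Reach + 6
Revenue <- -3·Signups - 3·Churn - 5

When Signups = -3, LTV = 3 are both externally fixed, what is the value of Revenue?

13

The joint intervention fixes Signups = -3, LTV = 3, removing each variable's own equation.
Installs = 2·Reach + 6  [with Reach=0]  = 6
Churn = min(Signups, Installs)  [with Signups=-3, Installs=6]  = -3
Revenue = -3·Signups - 3·Churn - 5  [with Signups=-3, Churn=-3]  = 13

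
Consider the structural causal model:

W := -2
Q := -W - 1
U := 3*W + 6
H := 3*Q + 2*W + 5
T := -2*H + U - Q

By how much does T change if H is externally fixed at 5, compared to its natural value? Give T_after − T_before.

-2

Intervening sets H = 5 and removes its equation (H := 3*Q + 2*W + 5).
Q = -W - 1  [with W=-2]  = 1
U = 3*W + 6  [with W=-2]  = 0
T = -2*H + U - Q  [with H=5, U=0, Q=1]  = -11
Without intervention: Q = -W - 1  [with W=-2]  = 1; U = 3*W + 6  [with W=-2]  = 0; H = 3*Q + 2*W + 5  [with Q=1, W=-2]  = 4; T = -2*H + U - Q  [with H=4, U=0, Q=1]  = -9.
Change = -11 − (-9) = -2.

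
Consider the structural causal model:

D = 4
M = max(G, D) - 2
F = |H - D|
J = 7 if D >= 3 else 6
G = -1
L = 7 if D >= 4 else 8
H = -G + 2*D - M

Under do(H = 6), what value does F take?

2

Intervening sets H = 6 and removes its equation (H = -G + 2*D - M).
F = |H - D|  [with H=6, D=4]  = 2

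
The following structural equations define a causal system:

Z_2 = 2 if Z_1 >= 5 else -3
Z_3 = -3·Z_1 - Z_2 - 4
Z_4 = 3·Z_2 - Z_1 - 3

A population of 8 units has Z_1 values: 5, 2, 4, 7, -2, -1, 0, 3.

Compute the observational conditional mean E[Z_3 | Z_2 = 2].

Observing Z_2=2 restricts to units where Z_2's equation naturally yields 2: Z_1 ∈ {5, 7}. In that subpopulation Z_3 = -21, -27, mean -24.

-24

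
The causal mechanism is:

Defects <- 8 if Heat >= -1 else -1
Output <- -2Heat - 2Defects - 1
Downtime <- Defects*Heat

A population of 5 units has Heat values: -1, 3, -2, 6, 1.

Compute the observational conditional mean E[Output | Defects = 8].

Conditioning on Defects=8 selects the 4 unit(s) with Heat ∈ {-1, 3, 6, 1}. Their Output values: -15, -23, -29, -19. Mean = -21.5.

-21.5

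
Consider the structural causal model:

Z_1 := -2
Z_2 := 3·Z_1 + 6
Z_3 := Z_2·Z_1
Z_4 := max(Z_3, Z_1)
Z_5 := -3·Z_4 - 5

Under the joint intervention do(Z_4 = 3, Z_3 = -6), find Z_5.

-14

The joint intervention fixes Z_4 = 3, Z_3 = -6, removing each variable's own equation.
Z_5 = -3·Z_4 - 5  [with Z_4=3]  = -14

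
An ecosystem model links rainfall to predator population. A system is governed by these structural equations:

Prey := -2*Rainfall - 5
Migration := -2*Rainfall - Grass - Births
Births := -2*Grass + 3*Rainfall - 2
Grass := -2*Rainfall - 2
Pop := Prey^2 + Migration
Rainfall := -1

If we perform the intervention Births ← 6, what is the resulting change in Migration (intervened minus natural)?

-11

Intervening sets Births = 6 and removes its equation (Births := -2*Grass + 3*Rainfall - 2).
Grass = -2*Rainfall - 2  [with Rainfall=-1]  = 0
Migration = -2*Rainfall - Grass - Births  [with Rainfall=-1, Grass=0, Births=6]  = -4
Without intervention: Grass = -2*Rainfall - 2  [with Rainfall=-1]  = 0; Births = -2*Grass + 3*Rainfall - 2  [with Grass=0, Rainfall=-1]  = -5; Migration = -2*Rainfall - Grass - Births  [with Rainfall=-1, Grass=0, Births=-5]  = 7.
Change = -4 − 7 = -11.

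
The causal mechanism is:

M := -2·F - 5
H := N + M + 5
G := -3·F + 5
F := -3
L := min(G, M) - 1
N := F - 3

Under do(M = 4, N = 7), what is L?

3

Under do(M = 4, N = 7), each intervened variable's structural equation is replaced by its fixed value.
G = -3·F + 5  [with F=-3]  = 14
L = min(G, M) - 1  [with G=14, M=4]  = 3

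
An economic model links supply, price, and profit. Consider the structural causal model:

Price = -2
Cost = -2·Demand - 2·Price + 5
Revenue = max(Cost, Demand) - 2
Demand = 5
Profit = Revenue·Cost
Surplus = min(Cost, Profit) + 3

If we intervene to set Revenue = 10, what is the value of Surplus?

-7

Under do(Revenue=10), the mechanism Revenue = max(Cost, Demand) - 2 is discarded; Revenue is fixed at 10.
Cost = -2·Demand - 2·Price + 5  [with Demand=5, Price=-2]  = -1
Profit = Revenue·Cost  [with Revenue=10, Cost=-1]  = -10
Surplus = min(Cost, Profit) + 3  [with Cost=-1, Profit=-10]  = -7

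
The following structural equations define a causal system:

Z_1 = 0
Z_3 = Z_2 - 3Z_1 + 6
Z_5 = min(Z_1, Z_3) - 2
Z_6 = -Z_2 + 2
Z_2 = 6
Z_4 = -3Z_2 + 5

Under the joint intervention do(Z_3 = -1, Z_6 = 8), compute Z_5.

-3

The joint intervention fixes Z_3 = -1, Z_6 = 8, removing each variable's own equation.
Z_5 = min(Z_1, Z_3) - 2  [with Z_1=0, Z_3=-1]  = -3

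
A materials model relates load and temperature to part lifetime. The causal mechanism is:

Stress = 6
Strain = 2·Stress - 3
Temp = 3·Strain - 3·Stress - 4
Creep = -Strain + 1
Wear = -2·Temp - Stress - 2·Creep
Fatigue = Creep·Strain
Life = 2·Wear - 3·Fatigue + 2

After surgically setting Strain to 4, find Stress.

Under do(Strain=4), the mechanism Strain = 2·Stress - 3 is discarded; Strain is fixed at 4.
Stress is not downstream of the intervention, so its value is determined by the original equations.

6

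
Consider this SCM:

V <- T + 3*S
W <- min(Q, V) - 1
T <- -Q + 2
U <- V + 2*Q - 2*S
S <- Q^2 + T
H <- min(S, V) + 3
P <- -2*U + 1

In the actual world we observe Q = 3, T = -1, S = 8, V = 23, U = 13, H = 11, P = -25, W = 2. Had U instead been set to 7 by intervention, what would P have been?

Under do(U=7), the mechanism U <- V + 2*Q - 2*S is discarded; U is fixed at 7.
P = -2*U + 1  [with U=7]  = -13

-13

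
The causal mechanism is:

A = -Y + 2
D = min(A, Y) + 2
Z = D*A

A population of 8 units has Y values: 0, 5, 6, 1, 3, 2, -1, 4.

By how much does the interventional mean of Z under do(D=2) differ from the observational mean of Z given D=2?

Under do(D=2), D's equation is replaced by D=2 for every unit. Per-unit Z: 4, -6, -8, 2, -2, 0, 6, -4. Mean = -1.
Conditioning on D=2 selects the 2 unit(s) with Y ∈ {0, 2}. Their Z values: 4, 0. Mean = 2.
Difference = -1 − 2 = -3.

-3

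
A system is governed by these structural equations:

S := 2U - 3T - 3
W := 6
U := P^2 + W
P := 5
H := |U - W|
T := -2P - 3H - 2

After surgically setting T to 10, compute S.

29

The intervention breaks the incoming arrows to T: T := -2P - 3H - 2 no longer applies, and T = 10.
U = P^2 + W  [with P=5, W=6]  = 31
S = 2U - 3T - 3  [with U=31, T=10]  = 29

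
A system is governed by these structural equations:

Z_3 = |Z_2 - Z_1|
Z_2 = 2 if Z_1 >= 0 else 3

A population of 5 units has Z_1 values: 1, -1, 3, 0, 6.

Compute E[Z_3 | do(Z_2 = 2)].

The intervention sets Z_2=2 in all 5 units regardless of Z_1. Recomputing Z_3 per unit gives 1, 3, 1, 2, 4; average 2.2.

2.2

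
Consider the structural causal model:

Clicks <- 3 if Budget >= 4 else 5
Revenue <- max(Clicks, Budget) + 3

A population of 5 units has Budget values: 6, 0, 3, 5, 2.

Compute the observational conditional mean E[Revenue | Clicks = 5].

Observing Clicks=5 restricts to units where Clicks's equation naturally yields 5: Budget ∈ {0, 3, 2}. In that subpopulation Revenue = 8, 8, 8, mean 8.

8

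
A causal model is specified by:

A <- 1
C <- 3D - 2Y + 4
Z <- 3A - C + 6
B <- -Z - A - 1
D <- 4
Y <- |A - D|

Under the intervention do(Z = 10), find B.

The intervention breaks the incoming arrows to Z: Z <- 3A - C + 6 no longer applies, and Z = 10.
B = -Z - A - 1  [with Z=10, A=1]  = -12

-12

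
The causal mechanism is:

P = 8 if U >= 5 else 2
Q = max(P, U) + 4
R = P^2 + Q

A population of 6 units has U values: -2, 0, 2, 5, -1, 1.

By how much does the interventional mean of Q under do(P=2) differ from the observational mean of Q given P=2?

0.5

Every unit gets P=2 under the intervention. Q values become 6, 6, 6, 9, 6, 6; E[Q|do(P=2)] = 6.5.
Conditioning on P=2 selects the 5 unit(s) with U ∈ {-2, 0, 2, -1, 1}. Their Q values: 6, 6, 6, 6, 6. Mean = 6.
Difference = 6.5 − 6 = 0.5.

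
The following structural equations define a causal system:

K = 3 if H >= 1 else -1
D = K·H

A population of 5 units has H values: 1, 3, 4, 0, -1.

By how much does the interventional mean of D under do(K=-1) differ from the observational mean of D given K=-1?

-1.9

Under do(K=-1), K's equation is replaced by K=-1 for every unit. Per-unit D: -1, -3, -4, 0, 1. Mean = -1.4.
Conditioning on K=-1 selects the 2 unit(s) with H ∈ {0, -1}. Their D values: 0, 1. Mean = 0.5.
Difference = -1.4 − 0.5 = -1.9.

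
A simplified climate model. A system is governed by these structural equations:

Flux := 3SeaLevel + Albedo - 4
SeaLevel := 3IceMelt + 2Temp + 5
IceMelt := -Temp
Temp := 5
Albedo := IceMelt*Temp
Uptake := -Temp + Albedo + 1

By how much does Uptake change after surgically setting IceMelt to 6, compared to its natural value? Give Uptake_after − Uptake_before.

Under do(IceMelt=6), the mechanism IceMelt := -Temp is discarded; IceMelt is fixed at 6.
Albedo = IceMelt*Temp  [with IceMelt=6, Temp=5]  = 30
Uptake = -Temp + Albedo + 1  [with Temp=5, Albedo=30]  = 26
Without intervention: IceMelt = -Temp  [with Temp=5]  = -5; Albedo = IceMelt*Temp  [with IceMelt=-5, Temp=5]  = -25; Uptake = -Temp + Albedo + 1  [with Temp=5, Albedo=-25]  = -29.
Change = 26 − (-29) = 55.

55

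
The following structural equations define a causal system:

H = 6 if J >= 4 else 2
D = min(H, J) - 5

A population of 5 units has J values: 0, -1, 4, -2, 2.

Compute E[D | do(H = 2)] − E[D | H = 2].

0.45

do(H=2) breaks H's dependence on J. With H=2 fixed, D across the units is -5, -6, -3, -7, -3, mean -4.8.
Conditioning on H=2 selects the 4 unit(s) with J ∈ {0, -1, -2, 2}. Their D values: -5, -6, -7, -3. Mean = -5.25.
Difference = -4.8 − (-5.25) = 0.45.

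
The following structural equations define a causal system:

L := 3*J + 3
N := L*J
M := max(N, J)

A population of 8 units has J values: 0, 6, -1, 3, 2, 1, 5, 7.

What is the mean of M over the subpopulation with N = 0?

Observing N=0 restricts to units where N's equation naturally yields 0: J ∈ {0, -1}. In that subpopulation M = 0, 0, mean 0.

0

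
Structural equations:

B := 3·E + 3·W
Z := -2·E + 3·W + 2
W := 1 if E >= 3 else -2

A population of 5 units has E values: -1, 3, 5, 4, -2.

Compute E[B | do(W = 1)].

Under do(W=1), W's equation is replaced by W=1 for every unit. Per-unit B: 0, 12, 18, 15, -3. Mean = 8.4.

8.4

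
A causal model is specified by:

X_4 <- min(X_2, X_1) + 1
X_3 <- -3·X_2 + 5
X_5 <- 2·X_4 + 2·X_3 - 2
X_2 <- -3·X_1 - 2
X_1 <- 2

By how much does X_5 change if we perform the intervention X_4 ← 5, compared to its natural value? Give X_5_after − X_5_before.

24

Intervening sets X_4 = 5 and removes its equation (X_4 <- min(X_2, X_1) + 1).
X_2 = -3·X_1 - 2  [with X_1=2]  = -8
X_3 = -3·X_2 + 5  [with X_2=-8]  = 29
X_5 = 2·X_4 + 2·X_3 - 2  [with X_4=5, X_3=29]  = 66
Without intervention: X_2 = -3·X_1 - 2  [with X_1=2]  = -8; X_3 = -3·X_2 + 5  [with X_2=-8]  = 29; X_4 = min(X_2, X_1) + 1  [with X_2=-8, X_1=2]  = -7; X_5 = 2·X_4 + 2·X_3 - 2  [with X_4=-7, X_3=29]  = 42.
Change = 66 − 42 = 24.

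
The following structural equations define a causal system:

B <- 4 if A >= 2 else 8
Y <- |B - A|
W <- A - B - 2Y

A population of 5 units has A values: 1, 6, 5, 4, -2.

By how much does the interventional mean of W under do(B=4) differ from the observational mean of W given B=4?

-5

Under do(B=4), B's equation is replaced by B=4 for every unit. Per-unit W: -9, -2, -1, 0, -18. Mean = -6.
Conditioning on B=4 selects the 3 unit(s) with A ∈ {6, 5, 4}. Their W values: -2, -1, 0. Mean = -1.
Difference = -6 − (-1) = -5.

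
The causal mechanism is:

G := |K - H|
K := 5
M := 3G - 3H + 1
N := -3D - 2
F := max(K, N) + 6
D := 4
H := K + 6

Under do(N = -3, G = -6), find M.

The joint intervention fixes N = -3, G = -6, removing each variable's own equation.
H = K + 6  [with K=5]  = 11
M = 3G - 3H + 1  [with G=-6, H=11]  = -50

-50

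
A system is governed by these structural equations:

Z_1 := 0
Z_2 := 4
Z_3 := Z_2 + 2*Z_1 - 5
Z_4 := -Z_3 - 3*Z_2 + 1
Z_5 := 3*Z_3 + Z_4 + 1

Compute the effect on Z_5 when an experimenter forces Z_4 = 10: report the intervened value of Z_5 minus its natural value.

20

Intervening sets Z_4 = 10 and removes its equation (Z_4 := -Z_3 - 3*Z_2 + 1).
Z_3 = Z_2 + 2*Z_1 - 5  [with Z_2=4, Z_1=0]  = -1
Z_5 = 3*Z_3 + Z_4 + 1  [with Z_3=-1, Z_4=10]  = 8
Without intervention: Z_3 = Z_2 + 2*Z_1 - 5  [with Z_2=4, Z_1=0]  = -1; Z_4 = -Z_3 - 3*Z_2 + 1  [with Z_3=-1, Z_2=4]  = -10; Z_5 = 3*Z_3 + Z_4 + 1  [with Z_3=-1, Z_4=-10]  = -12.
Change = 8 − (-12) = 20.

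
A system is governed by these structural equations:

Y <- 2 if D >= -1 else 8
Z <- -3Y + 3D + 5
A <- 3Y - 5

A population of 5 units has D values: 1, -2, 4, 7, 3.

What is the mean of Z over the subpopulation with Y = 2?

10.25

E[Z|Y=2] averages over only the 4 units with Y=2 (D = 1, 4, 7, 3): Z = 2, 11, 20, 8, mean 10.25.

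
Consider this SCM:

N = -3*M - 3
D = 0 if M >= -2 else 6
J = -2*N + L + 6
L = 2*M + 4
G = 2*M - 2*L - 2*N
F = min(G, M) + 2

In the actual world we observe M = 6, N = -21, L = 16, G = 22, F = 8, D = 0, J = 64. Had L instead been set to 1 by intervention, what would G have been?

The intervention breaks the incoming arrows to L: L = 2*M + 4 no longer applies, and L = 1.
N = -3*M - 3  [with M=6]  = -21
G = 2*M - 2*L - 2*N  [with M=6, L=1, N=-21]  = 52

52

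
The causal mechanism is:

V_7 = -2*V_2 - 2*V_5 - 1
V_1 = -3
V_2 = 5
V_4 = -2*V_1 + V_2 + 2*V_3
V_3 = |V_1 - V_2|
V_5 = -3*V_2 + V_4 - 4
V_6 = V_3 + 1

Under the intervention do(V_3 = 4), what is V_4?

The intervention breaks the incoming arrows to V_3: V_3 = |V_1 - V_2| no longer applies, and V_3 = 4.
V_4 = -2*V_1 + V_2 + 2*V_3  [with V_1=-3, V_2=5, V_3=4]  = 19

19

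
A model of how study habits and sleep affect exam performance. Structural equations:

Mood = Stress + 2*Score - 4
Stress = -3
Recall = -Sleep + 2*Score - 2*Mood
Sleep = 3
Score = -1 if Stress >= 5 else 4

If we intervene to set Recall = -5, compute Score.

4

do(Recall=-5) replaces the equation Recall = -Sleep + 2*Score - 2*Mood with the constant Recall = -5.
Score is not downstream of the intervention, so its value is determined by the original equations.
Score = -1 if Stress >= 5 else 4  [with Stress=-3]  = 4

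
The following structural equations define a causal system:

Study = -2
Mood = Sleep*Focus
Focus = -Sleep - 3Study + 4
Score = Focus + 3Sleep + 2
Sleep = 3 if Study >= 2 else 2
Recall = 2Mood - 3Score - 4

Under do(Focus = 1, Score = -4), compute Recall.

12

Setting Focus = 1, Score = -4 by intervention discards those variables' equations.
Sleep = 3 if Study >= 2 else 2  [with Study=-2]  = 2
Mood = Sleep*Focus  [with Sleep=2, Focus=1]  = 2
Recall = 2Mood - 3Score - 4  [with Mood=2, Score=-4]  = 12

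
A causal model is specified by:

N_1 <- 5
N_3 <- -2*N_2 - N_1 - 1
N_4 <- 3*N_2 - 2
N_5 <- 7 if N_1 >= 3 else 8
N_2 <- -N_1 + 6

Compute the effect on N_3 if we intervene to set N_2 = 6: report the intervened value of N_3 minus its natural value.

-10

The intervention breaks the incoming arrows to N_2: N_2 <- -N_1 + 6 no longer applies, and N_2 = 6.
N_3 = -2*N_2 - N_1 - 1  [with N_2=6, N_1=5]  = -18
Without intervention: N_2 = -N_1 + 6  [with N_1=5]  = 1; N_3 = -2*N_2 - N_1 - 1  [with N_2=1, N_1=5]  = -8.
Change = -18 − (-8) = -10.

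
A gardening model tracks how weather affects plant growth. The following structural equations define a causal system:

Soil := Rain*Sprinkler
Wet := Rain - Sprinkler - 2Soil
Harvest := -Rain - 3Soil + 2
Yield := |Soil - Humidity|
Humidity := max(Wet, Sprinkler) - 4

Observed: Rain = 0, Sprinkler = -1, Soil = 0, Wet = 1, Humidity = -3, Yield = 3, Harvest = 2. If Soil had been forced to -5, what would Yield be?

The intervention breaks the incoming arrows to Soil: Soil := Rain*Sprinkler no longer applies, and Soil = -5.
Wet = Rain - Sprinkler - 2Soil  [with Rain=0, Sprinkler=-1, Soil=-5]  = 11
Humidity = max(Wet, Sprinkler) - 4  [with Wet=11, Sprinkler=-1]  = 7
Yield = |Soil - Humidity|  [with Soil=-5, Humidity=7]  = 12

12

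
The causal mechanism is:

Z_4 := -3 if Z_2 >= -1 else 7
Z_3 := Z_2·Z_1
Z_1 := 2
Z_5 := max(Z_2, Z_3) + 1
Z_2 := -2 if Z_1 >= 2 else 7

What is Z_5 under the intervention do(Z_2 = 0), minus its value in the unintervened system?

do(Z_2=0) replaces the equation Z_2 := -2 if Z_1 >= 2 else 7 with the constant Z_2 = 0.
Z_3 = Z_2·Z_1  [with Z_2=0, Z_1=2]  = 0
Z_5 = max(Z_2, Z_3) + 1  [with Z_2=0, Z_3=0]  = 1
Without intervention: Z_2 = -2 if Z_1 >= 2 else 7  [with Z_1=2]  = -2; Z_3 = Z_2·Z_1  [with Z_2=-2, Z_1=2]  = -4; Z_5 = max(Z_2, Z_3) + 1  [with Z_2=-2, Z_3=-4]  = -1.
Change = 1 − (-1) = 2.

2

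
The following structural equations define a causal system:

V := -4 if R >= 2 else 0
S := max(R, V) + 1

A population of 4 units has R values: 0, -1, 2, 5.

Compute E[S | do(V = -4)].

Under do(V=-4), V's equation is replaced by V=-4 for every unit. Per-unit S: 1, 0, 3, 6. Mean = 2.5.

2.5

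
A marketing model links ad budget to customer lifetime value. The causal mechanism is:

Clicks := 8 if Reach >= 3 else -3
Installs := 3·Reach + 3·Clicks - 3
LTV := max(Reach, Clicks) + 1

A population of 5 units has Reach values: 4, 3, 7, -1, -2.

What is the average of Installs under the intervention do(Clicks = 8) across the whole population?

27.6

Under do(Clicks=8), Clicks's equation is replaced by Clicks=8 for every unit. Per-unit Installs: 33, 30, 42, 18, 15. Mean = 27.6.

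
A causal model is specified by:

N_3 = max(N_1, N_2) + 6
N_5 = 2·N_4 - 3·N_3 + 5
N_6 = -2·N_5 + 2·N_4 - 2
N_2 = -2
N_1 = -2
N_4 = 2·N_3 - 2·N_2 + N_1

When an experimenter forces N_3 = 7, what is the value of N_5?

16

do(N_3=7) replaces the equation N_3 = max(N_1, N_2) + 6 with the constant N_3 = 7.
N_4 = 2·N_3 - 2·N_2 + N_1  [with N_3=7, N_2=-2, N_1=-2]  = 16
N_5 = 2·N_4 - 3·N_3 + 5  [with N_4=16, N_3=7]  = 16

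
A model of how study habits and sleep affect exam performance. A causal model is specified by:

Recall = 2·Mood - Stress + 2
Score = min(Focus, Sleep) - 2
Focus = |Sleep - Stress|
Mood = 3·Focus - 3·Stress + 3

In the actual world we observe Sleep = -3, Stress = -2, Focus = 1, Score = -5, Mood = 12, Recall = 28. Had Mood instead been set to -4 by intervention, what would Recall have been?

-4

The intervention breaks the incoming arrows to Mood: Mood = 3·Focus - 3·Stress + 3 no longer applies, and Mood = -4.
Recall = 2·Mood - Stress + 2  [with Mood=-4, Stress=-2]  = -4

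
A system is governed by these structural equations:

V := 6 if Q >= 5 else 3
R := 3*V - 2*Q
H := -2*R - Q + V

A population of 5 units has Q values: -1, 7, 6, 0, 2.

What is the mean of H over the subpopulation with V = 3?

E[H|V=3] averages over only the 3 units with V=3 (Q = -1, 0, 2): H = -18, -15, -9, mean -14.

-14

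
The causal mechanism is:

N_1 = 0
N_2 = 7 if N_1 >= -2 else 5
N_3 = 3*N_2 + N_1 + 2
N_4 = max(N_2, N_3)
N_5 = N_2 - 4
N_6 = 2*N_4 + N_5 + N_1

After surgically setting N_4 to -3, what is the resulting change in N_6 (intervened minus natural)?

-52

Under do(N_4=-3), the mechanism N_4 = max(N_2, N_3) is discarded; N_4 is fixed at -3.
N_2 = 7 if N_1 >= -2 else 5  [with N_1=0]  = 7
N_5 = N_2 - 4  [with N_2=7]  = 3
N_6 = 2*N_4 + N_5 + N_1  [with N_4=-3, N_5=3, N_1=0]  = -3
Without intervention: N_2 = 7 if N_1 >= -2 else 5  [with N_1=0]  = 7; N_3 = 3*N_2 + N_1 + 2  [with N_2=7, N_1=0]  = 23; N_4 = max(N_2, N_3)  [with N_2=7, N_3=23]  = 23; N_5 = N_2 - 4  [with N_2=7]  = 3; N_6 = 2*N_4 + N_5 + N_1  [with N_4=23, N_5=3, N_1=0]  = 49.
Change = -3 − 49 = -52.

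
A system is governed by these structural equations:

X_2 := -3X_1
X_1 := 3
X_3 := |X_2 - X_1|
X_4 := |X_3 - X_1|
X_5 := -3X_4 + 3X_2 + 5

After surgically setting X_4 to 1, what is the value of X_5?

Intervening sets X_4 = 1 and removes its equation (X_4 := |X_3 - X_1|).
X_2 = -3X_1  [with X_1=3]  = -9
X_5 = -3X_4 + 3X_2 + 5  [with X_4=1, X_2=-9]  = -25

-25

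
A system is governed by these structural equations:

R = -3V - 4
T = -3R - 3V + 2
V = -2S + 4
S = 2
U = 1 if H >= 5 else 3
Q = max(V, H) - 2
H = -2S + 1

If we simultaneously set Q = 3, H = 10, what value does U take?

1

Setting Q = 3, H = 10 by intervention discards those variables' equations.
U = 1 if H >= 5 else 3  [with H=10]  = 1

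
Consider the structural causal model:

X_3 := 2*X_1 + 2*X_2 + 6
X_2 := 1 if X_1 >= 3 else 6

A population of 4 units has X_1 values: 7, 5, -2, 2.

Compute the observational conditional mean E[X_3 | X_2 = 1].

E[X_3|X_2=1] averages over only the 2 units with X_2=1 (X_1 = 7, 5): X_3 = 22, 18, mean 20.

20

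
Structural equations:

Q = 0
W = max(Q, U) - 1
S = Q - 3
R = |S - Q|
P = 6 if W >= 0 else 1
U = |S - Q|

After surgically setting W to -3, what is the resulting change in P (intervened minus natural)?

The intervention breaks the incoming arrows to W: W = max(Q, U) - 1 no longer applies, and W = -3.
P = 6 if W >= 0 else 1  [with W=-3]  = 1
Without intervention: S = Q - 3  [with Q=0]  = -3; U = |S - Q|  [with S=-3, Q=0]  = 3; W = max(Q, U) - 1  [with Q=0, U=3]  = 2; P = 6 if W >= 0 else 1  [with W=2]  = 6.
Change = 1 − 6 = -5.

-5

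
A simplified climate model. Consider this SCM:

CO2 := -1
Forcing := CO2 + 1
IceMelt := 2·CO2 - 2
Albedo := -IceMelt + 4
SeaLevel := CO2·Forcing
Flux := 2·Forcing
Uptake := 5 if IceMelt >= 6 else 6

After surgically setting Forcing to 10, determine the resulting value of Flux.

20

Under do(Forcing=10), the mechanism Forcing := CO2 + 1 is discarded; Forcing is fixed at 10.
Flux = 2·Forcing  [with Forcing=10]  = 20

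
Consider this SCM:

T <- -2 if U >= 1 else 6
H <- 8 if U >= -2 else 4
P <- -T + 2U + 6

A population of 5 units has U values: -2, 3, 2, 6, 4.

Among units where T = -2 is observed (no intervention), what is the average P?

15.5

Conditioning on T=-2 selects the 4 unit(s) with U ∈ {3, 2, 6, 4}. Their P values: 14, 12, 20, 16. Mean = 15.5.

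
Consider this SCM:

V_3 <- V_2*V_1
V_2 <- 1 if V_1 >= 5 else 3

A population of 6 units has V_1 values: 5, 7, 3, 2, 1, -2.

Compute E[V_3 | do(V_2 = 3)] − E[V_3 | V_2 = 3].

Under do(V_2=3), V_2's equation is replaced by V_2=3 for every unit. Per-unit V_3: 15, 21, 9, 6, 3, -6. Mean = 8.
Conditioning on V_2=3 selects the 4 unit(s) with V_1 ∈ {3, 2, 1, -2}. Their V_3 values: 9, 6, 3, -6. Mean = 3.
Difference = 8 − 3 = 5.

5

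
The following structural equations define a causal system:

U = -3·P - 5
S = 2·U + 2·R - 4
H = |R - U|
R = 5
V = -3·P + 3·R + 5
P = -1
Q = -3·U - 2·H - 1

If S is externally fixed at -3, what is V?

do(S=-3) replaces the equation S = 2·U + 2·R - 4 with the constant S = -3.
No directed path runs from S to V, so V keeps its natural value.
V = -3·P + 3·R + 5  [with P=-1, R=5]  = 23

23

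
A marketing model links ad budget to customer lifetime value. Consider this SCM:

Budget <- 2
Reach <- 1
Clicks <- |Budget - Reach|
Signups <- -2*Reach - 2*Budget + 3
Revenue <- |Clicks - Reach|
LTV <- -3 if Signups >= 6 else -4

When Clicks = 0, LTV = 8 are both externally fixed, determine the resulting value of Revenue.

The joint intervention fixes Clicks = 0, LTV = 8, removing each variable's own equation.
Revenue = |Clicks - Reach|  [with Clicks=0, Reach=1]  = 1

1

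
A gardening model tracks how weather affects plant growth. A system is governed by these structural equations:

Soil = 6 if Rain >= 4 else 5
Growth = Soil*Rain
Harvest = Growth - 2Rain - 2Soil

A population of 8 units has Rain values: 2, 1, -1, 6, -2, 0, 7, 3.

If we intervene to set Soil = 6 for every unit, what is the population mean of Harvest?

The intervention sets Soil=6 in all 8 units regardless of Rain. Recomputing Harvest per unit gives -4, -8, -16, 12, -20, -12, 16, 0; average -4.

-4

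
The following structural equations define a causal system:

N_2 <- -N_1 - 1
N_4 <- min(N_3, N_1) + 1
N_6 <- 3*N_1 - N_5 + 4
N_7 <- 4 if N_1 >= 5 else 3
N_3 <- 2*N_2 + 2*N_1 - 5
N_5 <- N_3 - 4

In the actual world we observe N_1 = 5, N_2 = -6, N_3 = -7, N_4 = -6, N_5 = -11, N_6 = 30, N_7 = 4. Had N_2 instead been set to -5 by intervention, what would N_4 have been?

-4

Under do(N_2=-5), the mechanism N_2 <- -N_1 - 1 is discarded; N_2 is fixed at -5.
N_3 = 2*N_2 + 2*N_1 - 5  [with N_2=-5, N_1=5]  = -5
N_4 = min(N_3, N_1) + 1  [with N_3=-5, N_1=5]  = -4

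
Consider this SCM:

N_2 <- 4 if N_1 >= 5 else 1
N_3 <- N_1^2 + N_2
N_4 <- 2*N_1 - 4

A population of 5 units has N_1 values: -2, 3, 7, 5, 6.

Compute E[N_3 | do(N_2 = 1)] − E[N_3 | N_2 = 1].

The intervention sets N_2=1 in all 5 units regardless of N_1. Recomputing N_3 per unit gives 5, 10, 50, 26, 37; average 25.6.
Observing N_2=1 restricts to units where N_2's equation naturally yields 1: N_1 ∈ {-2, 3}. In that subpopulation N_3 = 5, 10, mean 7.5.
Difference = 25.6 − 7.5 = 18.1.

18.1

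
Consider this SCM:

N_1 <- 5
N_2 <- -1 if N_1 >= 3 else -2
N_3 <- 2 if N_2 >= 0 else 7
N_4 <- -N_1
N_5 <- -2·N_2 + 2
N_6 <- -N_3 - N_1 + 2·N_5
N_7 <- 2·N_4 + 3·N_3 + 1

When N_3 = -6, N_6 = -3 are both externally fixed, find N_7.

-27

Under do(N_3 = -6, N_6 = -3), each intervened variable's structural equation is replaced by its fixed value.
N_4 = -N_1  [with N_1=5]  = -5
N_7 = 2·N_4 + 3·N_3 + 1  [with N_4=-5, N_3=-6]  = -27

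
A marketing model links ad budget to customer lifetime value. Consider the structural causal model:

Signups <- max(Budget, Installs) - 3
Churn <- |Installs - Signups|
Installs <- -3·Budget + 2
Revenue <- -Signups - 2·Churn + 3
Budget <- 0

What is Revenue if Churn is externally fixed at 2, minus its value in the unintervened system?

Intervening sets Churn = 2 and removes its equation (Churn <- |Installs - Signups|).
Installs = -3·Budget + 2  [with Budget=0]  = 2
Signups = max(Budget, Installs) - 3  [with Budget=0, Installs=2]  = -1
Revenue = -Signups - 2·Churn + 3  [with Signups=-1, Churn=2]  = 0
Without intervention: Installs = -3·Budget + 2  [with Budget=0]  = 2; Signups = max(Budget, Installs) - 3  [with Budget=0, Installs=2]  = -1; Churn = |Installs - Signups|  [with Installs=2, Signups=-1]  = 3; Revenue = -Signups - 2·Churn + 3  [with Signups=-1, Churn=3]  = -2.
Change = 0 − (-2) = 2.

2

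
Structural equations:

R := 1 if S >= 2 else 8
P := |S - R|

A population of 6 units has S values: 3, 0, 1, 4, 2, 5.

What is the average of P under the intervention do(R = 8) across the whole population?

5.5

do(R=8) breaks R's dependence on S. With R=8 fixed, P across the units is 5, 8, 7, 4, 6, 3, mean 5.5.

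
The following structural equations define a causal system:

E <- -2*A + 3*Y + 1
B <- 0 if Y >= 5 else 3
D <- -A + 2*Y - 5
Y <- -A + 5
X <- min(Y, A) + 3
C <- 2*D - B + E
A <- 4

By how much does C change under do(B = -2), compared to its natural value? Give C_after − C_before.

5

The intervention breaks the incoming arrows to B: B <- 0 if Y >= 5 else 3 no longer applies, and B = -2.
Y = -A + 5  [with A=4]  = 1
E = -2*A + 3*Y + 1  [with A=4, Y=1]  = -4
D = -A + 2*Y - 5  [with A=4, Y=1]  = -7
C = 2*D - B + E  [with D=-7, B=-2, E=-4]  = -16
Without intervention: Y = -A + 5  [with A=4]  = 1; B = 0 if Y >= 5 else 3  [with Y=1]  = 3; E = -2*A + 3*Y + 1  [with A=4, Y=1]  = -4; D = -A + 2*Y - 5  [with A=4, Y=1]  = -7; C = 2*D - B + E  [with D=-7, B=3, E=-4]  = -21.
Change = -16 − (-21) = 5.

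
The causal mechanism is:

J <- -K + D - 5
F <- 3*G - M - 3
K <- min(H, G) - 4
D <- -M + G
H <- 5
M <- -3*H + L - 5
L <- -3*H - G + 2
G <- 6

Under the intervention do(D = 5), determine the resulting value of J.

do(D=5) replaces the equation D <- -M + G with the constant D = 5.
K = min(H, G) - 4  [with H=5, G=6]  = 1
J = -K + D - 5  [with K=1, D=5]  = -1

-1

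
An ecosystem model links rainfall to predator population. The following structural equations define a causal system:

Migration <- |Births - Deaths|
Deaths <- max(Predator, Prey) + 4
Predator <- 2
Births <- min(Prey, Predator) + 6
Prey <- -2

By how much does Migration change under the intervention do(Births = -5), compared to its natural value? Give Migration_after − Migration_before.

9

do(Births=-5) replaces the equation Births <- min(Prey, Predator) + 6 with the constant Births = -5.
Deaths = max(Predator, Prey) + 4  [with Predator=2, Prey=-2]  = 6
Migration = |Births - Deaths|  [with Births=-5, Deaths=6]  = 11
Without intervention: Births = min(Prey, Predator) + 6  [with Prey=-2, Predator=2]  = 4; Deaths = max(Predator, Prey) + 4  [with Predator=2, Prey=-2]  = 6; Migration = |Births - Deaths|  [with Births=4, Deaths=6]  = 2.
Change = 11 − 2 = 9.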